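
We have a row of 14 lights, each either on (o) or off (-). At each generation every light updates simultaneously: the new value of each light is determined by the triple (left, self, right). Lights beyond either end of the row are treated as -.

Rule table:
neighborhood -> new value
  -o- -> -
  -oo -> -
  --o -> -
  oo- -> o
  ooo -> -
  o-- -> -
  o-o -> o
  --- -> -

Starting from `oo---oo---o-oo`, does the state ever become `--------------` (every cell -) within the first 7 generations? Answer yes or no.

yes

generation 1: -o----o----o-o
generation 2: ------------o-
generation 3: --------------
all cells are - at generation 3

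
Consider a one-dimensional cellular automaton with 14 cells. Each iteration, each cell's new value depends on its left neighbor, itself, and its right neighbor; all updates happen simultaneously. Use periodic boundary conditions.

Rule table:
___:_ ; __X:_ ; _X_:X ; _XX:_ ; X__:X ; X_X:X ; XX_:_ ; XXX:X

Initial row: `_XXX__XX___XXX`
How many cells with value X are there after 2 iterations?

10

X_X_X___X___X_
XXXXXX__XX__XX
count of X: 10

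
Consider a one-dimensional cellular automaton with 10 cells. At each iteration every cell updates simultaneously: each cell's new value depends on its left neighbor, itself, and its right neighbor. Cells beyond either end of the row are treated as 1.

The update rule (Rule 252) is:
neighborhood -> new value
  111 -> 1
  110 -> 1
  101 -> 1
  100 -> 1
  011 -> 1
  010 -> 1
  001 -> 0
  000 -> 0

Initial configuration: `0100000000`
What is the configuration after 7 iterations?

1111111110

iteration 1: 1110000000
iteration 2: 1111000000
iteration 3: 1111100000
iteration 4: 1111110000
iteration 5: 1111111000
iteration 6: 1111111100
iteration 7: 1111111110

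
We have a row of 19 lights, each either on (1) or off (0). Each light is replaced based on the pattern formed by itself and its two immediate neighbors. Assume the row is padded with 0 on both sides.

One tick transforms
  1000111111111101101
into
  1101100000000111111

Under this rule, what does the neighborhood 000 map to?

0

At position 2 the neighborhood is 000; the next row has 0 there.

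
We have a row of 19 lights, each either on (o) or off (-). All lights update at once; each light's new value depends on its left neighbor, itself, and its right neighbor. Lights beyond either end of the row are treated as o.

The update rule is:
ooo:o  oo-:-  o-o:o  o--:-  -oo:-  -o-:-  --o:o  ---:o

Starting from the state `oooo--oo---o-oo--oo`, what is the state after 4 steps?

--o--o--oo--o--o-o-

step 1: ooo--o---oo-o---o-o
step 2: oo--o--oo--o--oo-o-
step 3: o--o--o---o--o--o-o
step 4: --o--o--oo--o--o-o-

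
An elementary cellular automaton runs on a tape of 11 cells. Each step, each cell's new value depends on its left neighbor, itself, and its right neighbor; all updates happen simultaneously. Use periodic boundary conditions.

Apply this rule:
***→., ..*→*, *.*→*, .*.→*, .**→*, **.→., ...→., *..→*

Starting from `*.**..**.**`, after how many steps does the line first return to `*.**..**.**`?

step 1: .**.***.**.
step 2: **.**..**.*
step 3: ..**.***.**
step 4: ***.**..**.
step 5: *..**.***.*
step 6: .***.**..**
step 7: **..**.***.
step 8: *.***.**..*
step 9: .**..**.***
step 10: **.***.**..
step 11: *.**..**.**

11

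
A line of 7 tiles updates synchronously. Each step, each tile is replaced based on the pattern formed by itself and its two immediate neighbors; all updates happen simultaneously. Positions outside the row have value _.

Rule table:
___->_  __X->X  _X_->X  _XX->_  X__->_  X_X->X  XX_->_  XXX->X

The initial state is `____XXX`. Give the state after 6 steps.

step 1: ___X_X_
step 2: __XXXX_
step 3: _X_XX__
step 4: XXX____
step 5: _X_____
step 6: XX_____

XX_____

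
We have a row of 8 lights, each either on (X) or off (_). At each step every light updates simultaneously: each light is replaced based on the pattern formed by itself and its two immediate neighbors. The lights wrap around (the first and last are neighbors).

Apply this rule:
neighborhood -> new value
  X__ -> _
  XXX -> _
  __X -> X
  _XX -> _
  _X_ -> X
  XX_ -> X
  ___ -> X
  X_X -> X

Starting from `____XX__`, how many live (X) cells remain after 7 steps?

4

XXXX_X_X
___XXXX_
XXX___X_
__X_XXXX
_XXX___X
X__X_XXX
X_XXX___
count of X: 4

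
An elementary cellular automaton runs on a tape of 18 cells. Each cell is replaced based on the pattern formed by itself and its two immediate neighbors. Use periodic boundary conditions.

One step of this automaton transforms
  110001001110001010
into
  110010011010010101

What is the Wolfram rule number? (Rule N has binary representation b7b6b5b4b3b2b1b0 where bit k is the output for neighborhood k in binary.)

position 9: 111 → 0  (bit 7 = 0)
position 1: 110 → 1  (bit 6 = 1)
position 15: 101 → 1  (bit 5 = 1)
position 2: 100 → 0  (bit 4 = 0)
position 0: 011 → 1  (bit 3 = 1)
position 5: 010 → 0  (bit 2 = 0)
position 4: 001 → 1  (bit 1 = 1)
position 3: 000 → 0  (bit 0 = 0)
bits b7..b0 = 01101010 = 106

106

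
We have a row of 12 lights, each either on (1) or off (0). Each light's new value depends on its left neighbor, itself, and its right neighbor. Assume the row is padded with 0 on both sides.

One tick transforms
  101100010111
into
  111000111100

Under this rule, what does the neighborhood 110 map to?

0

At position 3 the neighborhood is 110; the next row has 0 there.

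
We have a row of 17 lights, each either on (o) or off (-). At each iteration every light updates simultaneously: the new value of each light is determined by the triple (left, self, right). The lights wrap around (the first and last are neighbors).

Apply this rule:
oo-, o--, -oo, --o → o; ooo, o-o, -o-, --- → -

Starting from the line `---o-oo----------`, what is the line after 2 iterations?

--o--ooo---------
-o-ooo-oo--------

-o-ooo-oo--------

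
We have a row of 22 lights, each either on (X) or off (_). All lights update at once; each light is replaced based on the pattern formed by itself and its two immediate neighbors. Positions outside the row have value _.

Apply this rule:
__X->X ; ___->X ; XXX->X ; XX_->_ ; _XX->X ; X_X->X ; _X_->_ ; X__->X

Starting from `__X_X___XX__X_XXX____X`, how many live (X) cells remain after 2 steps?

16

step 1: XX_X_XXXX_XX_XXX_XXXX_
step 2: X_X_XXXX_XX_XXX_XXXX_X
count of X: 16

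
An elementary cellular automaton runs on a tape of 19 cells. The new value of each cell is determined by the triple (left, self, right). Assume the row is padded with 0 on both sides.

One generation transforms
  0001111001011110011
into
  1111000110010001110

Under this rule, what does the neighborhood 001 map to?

1

At position 2 the neighborhood is 001; the next row has 1 there.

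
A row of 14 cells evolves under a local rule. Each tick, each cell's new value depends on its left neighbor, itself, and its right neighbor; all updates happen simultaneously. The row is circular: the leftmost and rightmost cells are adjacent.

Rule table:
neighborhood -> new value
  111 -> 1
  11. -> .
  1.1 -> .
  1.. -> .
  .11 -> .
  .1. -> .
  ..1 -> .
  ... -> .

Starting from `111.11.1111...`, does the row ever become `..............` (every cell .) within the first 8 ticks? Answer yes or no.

.1......11....
..............
all cells are . at tick 2

yes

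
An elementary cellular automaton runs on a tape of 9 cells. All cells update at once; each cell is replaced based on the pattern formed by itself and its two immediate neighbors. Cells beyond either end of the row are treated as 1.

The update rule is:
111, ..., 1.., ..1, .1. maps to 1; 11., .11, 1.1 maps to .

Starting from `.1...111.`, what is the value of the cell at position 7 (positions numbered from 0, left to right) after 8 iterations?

.1111.1..
..11..111
11..11.11
1.11....1
....1111.
1111.11..
111....11
11.1111.1
position 7 holds .

.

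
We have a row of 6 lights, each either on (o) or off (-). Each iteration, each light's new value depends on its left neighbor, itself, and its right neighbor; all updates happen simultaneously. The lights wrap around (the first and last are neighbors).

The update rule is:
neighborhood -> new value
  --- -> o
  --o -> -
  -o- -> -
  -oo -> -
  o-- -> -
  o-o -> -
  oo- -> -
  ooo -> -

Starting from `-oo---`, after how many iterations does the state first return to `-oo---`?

2

iteration 1: ----oo
iteration 2: -oo---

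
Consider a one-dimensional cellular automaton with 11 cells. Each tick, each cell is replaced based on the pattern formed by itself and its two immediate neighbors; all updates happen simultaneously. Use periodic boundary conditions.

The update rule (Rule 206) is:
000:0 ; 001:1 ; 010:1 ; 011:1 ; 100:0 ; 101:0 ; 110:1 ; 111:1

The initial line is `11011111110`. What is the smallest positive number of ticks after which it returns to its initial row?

1

11011111110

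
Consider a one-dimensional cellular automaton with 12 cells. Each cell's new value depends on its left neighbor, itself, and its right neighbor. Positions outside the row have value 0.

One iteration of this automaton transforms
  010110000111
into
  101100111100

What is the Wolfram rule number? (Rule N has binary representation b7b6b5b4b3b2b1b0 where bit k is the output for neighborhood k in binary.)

position 10: 111 → 0  (bit 7 = 0)
position 4: 110 → 0  (bit 6 = 0)
position 2: 101 → 1  (bit 5 = 1)
position 5: 100 → 0  (bit 4 = 0)
position 3: 011 → 1  (bit 3 = 1)
position 1: 010 → 0  (bit 2 = 0)
position 0: 001 → 1  (bit 1 = 1)
position 6: 000 → 1  (bit 0 = 1)
bits b7..b0 = 00101011 = 43

43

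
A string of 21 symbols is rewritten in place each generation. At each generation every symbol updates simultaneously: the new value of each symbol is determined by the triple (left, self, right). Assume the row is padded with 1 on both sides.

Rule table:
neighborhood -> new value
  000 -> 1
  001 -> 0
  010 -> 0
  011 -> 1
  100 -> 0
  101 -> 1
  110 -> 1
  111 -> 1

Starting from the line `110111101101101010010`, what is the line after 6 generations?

111111111111110100001
111111111111111001101
111111111111111001111
111111111111111001111  (fixed point — unchanged through generation 6)

111111111111111001111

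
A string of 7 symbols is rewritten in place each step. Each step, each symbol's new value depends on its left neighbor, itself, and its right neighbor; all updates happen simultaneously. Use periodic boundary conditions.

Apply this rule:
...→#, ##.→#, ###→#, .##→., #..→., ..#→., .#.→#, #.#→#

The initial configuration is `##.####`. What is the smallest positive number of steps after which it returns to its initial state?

7

###.###
####.##
#####.#
######.
.######
#.#####
##.####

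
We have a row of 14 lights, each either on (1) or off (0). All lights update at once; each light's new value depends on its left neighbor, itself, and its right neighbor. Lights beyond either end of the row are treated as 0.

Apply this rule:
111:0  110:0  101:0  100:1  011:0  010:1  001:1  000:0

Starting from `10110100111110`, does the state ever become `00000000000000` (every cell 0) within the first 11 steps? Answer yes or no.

step 1: 10000111000001
step 2: 11001000100011
step 3: 00111101110100
step 4: 01000000000110
step 5: 11100000001001
step 6: 00010000011111
step 7: 00111000100000
step 8: 01000101110000
step 9: 11101100001000
step 10: 00000010011100
step 11: 00000111100010
step 11 is 00000111100010, still not uniform 0

no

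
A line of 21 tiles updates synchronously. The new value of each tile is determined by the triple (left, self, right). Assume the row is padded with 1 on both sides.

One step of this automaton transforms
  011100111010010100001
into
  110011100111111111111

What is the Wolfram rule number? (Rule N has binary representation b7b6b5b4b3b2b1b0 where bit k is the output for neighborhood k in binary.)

position 2: 111 → 0  (bit 7 = 0)
position 3: 110 → 0  (bit 6 = 0)
position 0: 101 → 1  (bit 5 = 1)
position 4: 100 → 1  (bit 4 = 1)
position 1: 011 → 1  (bit 3 = 1)
position 10: 010 → 1  (bit 2 = 1)
position 5: 001 → 1  (bit 1 = 1)
position 17: 000 → 1  (bit 0 = 1)
bits b7..b0 = 00111111 = 63

63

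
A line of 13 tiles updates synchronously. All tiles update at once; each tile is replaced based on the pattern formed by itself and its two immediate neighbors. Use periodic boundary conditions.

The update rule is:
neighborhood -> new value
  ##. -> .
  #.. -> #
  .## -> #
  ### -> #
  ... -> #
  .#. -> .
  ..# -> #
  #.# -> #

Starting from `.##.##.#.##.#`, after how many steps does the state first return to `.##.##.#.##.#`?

step 1: ##.##.#.##.#.
step 2: #.##.#.##.#.#
step 3: .##.#.##.#.##
step 4: ##.#.##.#.##.
step 5: #.#.##.#.##.#
step 6: .#.##.#.##.##
step 7: #.##.#.##.##.
step 8: .##.#.##.##.#
step 9: ##.#.##.##.#.
step 10: #.#.##.##.#.#
step 11: .#.##.##.#.##
step 12: #.##.##.#.##.
step 13: .##.##.#.##.#

13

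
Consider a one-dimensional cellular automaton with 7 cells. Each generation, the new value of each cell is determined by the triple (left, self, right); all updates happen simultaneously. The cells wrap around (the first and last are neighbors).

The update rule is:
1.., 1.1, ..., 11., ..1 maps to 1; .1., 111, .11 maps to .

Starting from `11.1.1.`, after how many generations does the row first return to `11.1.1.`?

7

.11.1.1
1.11.1.
.1.11.1
1.1.11.
.1.1.11
1.1.1.1
11.1.1.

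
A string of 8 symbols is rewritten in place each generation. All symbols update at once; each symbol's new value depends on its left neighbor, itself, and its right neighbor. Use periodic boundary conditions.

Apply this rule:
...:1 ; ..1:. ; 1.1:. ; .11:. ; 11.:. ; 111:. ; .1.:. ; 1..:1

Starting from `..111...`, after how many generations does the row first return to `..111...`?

1....111
.111....
....1111
111.....
...1111.
11.....1
..1111..
1.....11
.1111...
.....111
1111....
....111.
111....1
...111..
11....11
..111...

16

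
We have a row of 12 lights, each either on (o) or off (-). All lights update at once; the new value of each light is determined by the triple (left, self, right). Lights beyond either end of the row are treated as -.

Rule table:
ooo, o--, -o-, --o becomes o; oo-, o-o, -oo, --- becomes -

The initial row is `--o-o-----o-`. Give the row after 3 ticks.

-oo-oo---ooo
o-----o-o-o-
oo---oo-o-oo

oo---oo-o-oo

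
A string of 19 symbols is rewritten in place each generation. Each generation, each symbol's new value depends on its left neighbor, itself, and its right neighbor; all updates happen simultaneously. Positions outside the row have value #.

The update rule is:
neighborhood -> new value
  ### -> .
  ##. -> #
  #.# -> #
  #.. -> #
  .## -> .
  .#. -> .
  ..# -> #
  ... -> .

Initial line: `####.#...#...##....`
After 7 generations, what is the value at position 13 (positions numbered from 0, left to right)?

.

...##.#.#.#.#.##..#
#.#.##.#.#.#.#.###.
##.#.##.#.#.#.#..##
.##.#.##.#.#.#.##..
#.##.#.##.#.#.#.###
##.##.#.##.#.#.#...
.##.##.#.##.#.#.#.#
position 13 holds .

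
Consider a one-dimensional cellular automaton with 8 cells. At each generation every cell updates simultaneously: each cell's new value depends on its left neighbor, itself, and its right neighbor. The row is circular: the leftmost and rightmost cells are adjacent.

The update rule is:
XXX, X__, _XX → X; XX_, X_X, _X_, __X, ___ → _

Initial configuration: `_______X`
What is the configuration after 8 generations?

_______X

X_______
_X______
__X_____
___X____
____X___
_____X__
______X_
_______X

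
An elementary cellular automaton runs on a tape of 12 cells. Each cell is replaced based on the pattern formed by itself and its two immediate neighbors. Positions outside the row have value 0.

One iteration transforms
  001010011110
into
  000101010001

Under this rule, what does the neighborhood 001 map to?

At position 1 the neighborhood is 001; the next row has 0 there.

0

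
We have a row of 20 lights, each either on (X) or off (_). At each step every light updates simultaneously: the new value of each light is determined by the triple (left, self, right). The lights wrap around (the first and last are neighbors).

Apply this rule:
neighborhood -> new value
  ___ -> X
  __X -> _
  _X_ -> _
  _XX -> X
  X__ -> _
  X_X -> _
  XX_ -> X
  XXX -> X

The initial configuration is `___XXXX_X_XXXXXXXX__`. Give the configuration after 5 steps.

XX_XXXX___XXXXXXXX_X

step 1: XX_XXXX___XXXXXXXX_X
step 2: XX_XXXX_X_XXXXXXXX_X
step 3: XX_XXXX___XXXXXXXX_X  (repeats step 1; period 2)
step 5: XX_XXXX___XXXXXXXX_X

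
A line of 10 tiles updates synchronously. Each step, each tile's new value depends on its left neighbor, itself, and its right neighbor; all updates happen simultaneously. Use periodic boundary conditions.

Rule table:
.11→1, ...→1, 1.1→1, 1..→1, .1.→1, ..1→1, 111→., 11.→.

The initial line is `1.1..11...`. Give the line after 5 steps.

11111111.1

111111.111
......11..
1111111.11
.......11.
11111111.1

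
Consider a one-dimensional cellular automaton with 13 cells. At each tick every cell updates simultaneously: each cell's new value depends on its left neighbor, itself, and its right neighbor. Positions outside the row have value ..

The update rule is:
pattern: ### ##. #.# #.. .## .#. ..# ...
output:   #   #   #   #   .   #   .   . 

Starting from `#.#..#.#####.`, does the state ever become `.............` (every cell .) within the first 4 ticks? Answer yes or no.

####.##.#####
.####.##.####
..####.##.###
...####.##.##
tick 4 is ...####.##.##, still not uniform .

no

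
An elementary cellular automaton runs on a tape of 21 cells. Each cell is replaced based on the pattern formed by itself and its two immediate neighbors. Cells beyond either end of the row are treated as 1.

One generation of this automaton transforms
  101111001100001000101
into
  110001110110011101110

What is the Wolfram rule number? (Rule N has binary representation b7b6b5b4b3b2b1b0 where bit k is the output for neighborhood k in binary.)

118

position 3: 111 → 0  (bit 7 = 0)
position 0: 110 → 1  (bit 6 = 1)
position 1: 101 → 1  (bit 5 = 1)
position 6: 100 → 1  (bit 4 = 1)
position 2: 011 → 0  (bit 3 = 0)
position 14: 010 → 1  (bit 2 = 1)
position 7: 001 → 1  (bit 1 = 1)
position 11: 000 → 0  (bit 0 = 0)
bits b7..b0 = 01110110 = 118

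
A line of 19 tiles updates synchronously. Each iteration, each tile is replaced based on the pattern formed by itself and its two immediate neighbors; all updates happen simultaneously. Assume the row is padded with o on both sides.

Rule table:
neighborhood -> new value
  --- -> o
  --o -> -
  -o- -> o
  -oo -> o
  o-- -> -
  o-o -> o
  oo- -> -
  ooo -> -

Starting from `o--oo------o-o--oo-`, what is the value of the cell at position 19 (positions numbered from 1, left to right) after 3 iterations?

-

---o--oooo-ooo--o-o
-o-o--o---oo----ooo
oooo--o-o-o--oo-o--
position 19 holds -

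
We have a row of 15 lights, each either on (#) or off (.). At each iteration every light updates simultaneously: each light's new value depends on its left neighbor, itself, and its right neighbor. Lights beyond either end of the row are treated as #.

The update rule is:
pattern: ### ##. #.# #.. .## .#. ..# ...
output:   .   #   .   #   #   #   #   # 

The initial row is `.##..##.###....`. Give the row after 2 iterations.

.#....#.#.#....

iteration 1: .######.#.#####
iteration 2: .#....#.#.#....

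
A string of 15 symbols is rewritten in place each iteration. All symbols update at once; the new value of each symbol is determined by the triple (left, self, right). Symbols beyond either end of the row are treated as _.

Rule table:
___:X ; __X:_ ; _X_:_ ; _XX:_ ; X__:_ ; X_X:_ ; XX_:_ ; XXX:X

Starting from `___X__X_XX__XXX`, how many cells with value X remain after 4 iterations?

5

XX___________X_
___XXXXXXXXX___
XX__XXXXXXX__XX
_____XXXXX_____
count of X: 5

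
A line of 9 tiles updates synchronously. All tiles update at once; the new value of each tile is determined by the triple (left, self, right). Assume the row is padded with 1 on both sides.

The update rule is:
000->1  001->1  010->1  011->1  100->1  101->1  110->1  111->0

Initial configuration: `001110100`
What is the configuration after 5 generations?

111011111
001110000
111011111  (repeats generation 1; period 2)
generation 5: 111011111

111011111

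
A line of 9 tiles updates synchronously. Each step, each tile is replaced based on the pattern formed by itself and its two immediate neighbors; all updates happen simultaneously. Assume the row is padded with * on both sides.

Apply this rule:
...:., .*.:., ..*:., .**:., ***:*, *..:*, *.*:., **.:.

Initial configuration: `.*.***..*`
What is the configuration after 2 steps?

*......*.

....*.*..
*......*.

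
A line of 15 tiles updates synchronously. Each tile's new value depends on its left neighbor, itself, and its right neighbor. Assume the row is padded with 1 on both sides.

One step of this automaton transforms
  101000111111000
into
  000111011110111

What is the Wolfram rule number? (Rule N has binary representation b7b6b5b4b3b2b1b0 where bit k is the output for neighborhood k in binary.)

position 7: 111 → 1  (bit 7 = 1)
position 0: 110 → 0  (bit 6 = 0)
position 1: 101 → 0  (bit 5 = 0)
position 3: 100 → 1  (bit 4 = 1)
position 6: 011 → 0  (bit 3 = 0)
position 2: 010 → 0  (bit 2 = 0)
position 5: 001 → 1  (bit 1 = 1)
position 4: 000 → 1  (bit 0 = 1)
bits b7..b0 = 10010011 = 147

147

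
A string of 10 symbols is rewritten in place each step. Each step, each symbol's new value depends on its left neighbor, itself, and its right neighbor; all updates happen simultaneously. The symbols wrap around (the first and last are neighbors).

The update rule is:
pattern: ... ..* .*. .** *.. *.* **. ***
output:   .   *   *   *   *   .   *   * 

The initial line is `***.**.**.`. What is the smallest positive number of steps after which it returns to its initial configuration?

***.**.**.

1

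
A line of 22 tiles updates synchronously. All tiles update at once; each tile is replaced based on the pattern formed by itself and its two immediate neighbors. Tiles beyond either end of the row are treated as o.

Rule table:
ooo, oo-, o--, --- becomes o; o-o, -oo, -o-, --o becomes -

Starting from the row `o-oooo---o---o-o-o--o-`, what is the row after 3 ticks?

o--ooooo--oo------o---
oo--ooooo--oooooo--oo-
ooo--ooooo--oooooo--o-

ooo--ooooo--oooooo--o-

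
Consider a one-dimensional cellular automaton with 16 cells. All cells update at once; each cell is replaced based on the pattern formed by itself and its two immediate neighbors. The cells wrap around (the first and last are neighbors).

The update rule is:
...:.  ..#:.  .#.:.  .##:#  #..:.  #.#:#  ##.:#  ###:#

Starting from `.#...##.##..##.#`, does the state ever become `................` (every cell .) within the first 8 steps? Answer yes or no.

no

#....#####..###.
.....#####..####
.....#####..####  (fixed point — unchanged through step 8)
step 8 is .....#####..####, still not uniform .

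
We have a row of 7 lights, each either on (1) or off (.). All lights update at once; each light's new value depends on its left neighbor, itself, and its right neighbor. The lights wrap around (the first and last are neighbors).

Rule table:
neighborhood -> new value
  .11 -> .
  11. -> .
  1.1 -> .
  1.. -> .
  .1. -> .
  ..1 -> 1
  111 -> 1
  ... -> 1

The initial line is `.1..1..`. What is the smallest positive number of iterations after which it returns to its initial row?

14

1..1..1
..1..1.
11..1..
...1..1
.11..1.
1...1..
..11..1
.1...1.
1..11..
..1...1
.1..11.
1..1...
..1..11
.1..1..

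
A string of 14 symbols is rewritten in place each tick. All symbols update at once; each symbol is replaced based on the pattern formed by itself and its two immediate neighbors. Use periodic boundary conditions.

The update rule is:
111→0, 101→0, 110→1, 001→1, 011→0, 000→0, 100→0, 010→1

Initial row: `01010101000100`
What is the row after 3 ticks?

11010101001100
01010101010101
01010101010101

01010101010101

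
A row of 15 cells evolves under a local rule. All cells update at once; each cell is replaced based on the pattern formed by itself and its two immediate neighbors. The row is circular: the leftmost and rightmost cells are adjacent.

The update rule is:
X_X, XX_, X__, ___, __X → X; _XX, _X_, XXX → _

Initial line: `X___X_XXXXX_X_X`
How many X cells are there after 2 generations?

9

XXXX_X____XX_X_
___XX_XXXX_XX_X
count of X: 9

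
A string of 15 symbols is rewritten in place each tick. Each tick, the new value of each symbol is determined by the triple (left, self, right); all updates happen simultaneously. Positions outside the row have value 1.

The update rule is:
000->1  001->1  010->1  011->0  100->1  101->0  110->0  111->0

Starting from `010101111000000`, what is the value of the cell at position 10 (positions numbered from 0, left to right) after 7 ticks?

1

010100000111111
010111111000000
010000000111111
011111111000000
000000000111111
111111111000000
000000000111111
position 10 holds 1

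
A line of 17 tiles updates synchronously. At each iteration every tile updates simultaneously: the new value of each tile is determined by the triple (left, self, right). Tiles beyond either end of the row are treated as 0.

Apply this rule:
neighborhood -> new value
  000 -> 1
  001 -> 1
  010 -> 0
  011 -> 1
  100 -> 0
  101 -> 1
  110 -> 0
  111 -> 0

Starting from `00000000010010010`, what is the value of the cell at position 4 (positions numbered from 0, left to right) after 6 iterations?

iteration 1: 11111111100100100
iteration 2: 10000000001001001
iteration 3: 00111111110010010
iteration 4: 11100000000100100
iteration 5: 10001111111001001
iteration 6: 00111000000010010
position 4 holds 1

1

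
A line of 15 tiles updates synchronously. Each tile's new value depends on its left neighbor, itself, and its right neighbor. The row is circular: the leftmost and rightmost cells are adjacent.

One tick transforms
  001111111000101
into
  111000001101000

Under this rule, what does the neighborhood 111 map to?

At position 3 the neighborhood is 111; the next row has 0 there.

0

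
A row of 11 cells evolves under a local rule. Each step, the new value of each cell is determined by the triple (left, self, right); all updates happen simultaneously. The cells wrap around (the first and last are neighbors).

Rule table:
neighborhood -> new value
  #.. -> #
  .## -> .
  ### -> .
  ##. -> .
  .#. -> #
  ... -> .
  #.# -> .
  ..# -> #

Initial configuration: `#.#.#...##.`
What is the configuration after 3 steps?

step 1: #.#.##.#...
step 2: #.#....##.#
step 3: ..##..#....

..##..#....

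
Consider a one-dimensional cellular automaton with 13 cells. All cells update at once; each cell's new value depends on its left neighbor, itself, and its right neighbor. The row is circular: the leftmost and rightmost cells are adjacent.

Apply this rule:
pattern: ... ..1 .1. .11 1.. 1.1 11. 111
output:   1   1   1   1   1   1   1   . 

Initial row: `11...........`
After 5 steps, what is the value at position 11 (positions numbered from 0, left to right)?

1111111111111
.............
1111111111111  (repeats step 1; period 2)
step 5: 1111111111111
position 11 holds 1

1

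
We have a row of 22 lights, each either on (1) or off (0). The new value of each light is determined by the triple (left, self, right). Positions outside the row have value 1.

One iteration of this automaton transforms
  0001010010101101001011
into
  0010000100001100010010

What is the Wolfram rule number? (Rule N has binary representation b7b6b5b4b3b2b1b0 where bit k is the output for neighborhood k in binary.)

74

position 21: 111 → 0  (bit 7 = 0)
position 13: 110 → 1  (bit 6 = 1)
position 4: 101 → 0  (bit 5 = 0)
position 0: 100 → 0  (bit 4 = 0)
position 12: 011 → 1  (bit 3 = 1)
position 3: 010 → 0  (bit 2 = 0)
position 2: 001 → 1  (bit 1 = 1)
position 1: 000 → 0  (bit 0 = 0)
bits b7..b0 = 01001010 = 74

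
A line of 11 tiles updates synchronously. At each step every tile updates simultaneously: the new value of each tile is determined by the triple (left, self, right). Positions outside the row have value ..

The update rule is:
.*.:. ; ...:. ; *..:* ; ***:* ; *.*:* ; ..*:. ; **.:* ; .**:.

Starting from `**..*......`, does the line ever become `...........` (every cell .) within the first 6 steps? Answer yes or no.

no

.**..*.....
..**..*....
...**..*...
....**..*..
.....**..*.
......**..*
step 6 is ......**..*, still not uniform .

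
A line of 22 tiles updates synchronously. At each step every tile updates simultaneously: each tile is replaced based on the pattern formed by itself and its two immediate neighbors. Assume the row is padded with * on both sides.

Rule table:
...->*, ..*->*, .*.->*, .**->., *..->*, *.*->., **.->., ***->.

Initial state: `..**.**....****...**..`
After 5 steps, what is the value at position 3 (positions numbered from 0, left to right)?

step 1: **.....****....***..**
step 2: ..*****....****...**..
step 3: **.....****....***..**  (repeats step 1; period 2)
step 5: **.....****....***..**
position 3 holds .

.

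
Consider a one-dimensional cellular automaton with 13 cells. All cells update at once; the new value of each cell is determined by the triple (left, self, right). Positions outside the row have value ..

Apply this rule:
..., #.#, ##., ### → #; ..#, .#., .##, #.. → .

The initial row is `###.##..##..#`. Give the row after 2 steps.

..###..#...##

step 1: .###.#...#...
step 2: ..###..#...##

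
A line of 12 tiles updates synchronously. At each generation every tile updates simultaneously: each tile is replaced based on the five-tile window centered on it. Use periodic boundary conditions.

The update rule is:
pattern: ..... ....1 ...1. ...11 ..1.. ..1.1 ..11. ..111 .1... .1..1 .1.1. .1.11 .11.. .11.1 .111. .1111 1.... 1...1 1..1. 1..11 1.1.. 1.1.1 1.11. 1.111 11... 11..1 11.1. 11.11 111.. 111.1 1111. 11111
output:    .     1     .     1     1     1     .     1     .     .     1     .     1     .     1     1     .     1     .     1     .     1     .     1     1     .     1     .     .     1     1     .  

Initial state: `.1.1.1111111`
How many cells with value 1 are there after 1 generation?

8

1111.11...11
count of 1: 8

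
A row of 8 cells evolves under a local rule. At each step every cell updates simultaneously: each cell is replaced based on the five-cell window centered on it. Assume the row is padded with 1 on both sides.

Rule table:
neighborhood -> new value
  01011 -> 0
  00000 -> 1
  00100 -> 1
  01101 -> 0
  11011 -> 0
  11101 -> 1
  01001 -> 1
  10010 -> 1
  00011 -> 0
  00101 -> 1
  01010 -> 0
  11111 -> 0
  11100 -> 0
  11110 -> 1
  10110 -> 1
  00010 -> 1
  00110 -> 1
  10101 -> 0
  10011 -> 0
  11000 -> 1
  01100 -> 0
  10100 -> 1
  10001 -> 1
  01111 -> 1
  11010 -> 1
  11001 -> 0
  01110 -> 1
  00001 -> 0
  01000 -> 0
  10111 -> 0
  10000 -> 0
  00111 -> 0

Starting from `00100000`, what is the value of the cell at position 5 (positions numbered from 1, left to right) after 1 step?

0

01100100
position 5 holds 0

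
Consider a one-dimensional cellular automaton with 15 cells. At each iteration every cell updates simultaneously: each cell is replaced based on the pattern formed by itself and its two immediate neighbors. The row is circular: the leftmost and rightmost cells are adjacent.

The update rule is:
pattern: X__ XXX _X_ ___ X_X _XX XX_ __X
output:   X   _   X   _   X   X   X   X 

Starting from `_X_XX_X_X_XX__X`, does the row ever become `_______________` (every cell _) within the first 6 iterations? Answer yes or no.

yes

XXXXXXXXXXXXXXX
_______________
all cells are _ at iteration 2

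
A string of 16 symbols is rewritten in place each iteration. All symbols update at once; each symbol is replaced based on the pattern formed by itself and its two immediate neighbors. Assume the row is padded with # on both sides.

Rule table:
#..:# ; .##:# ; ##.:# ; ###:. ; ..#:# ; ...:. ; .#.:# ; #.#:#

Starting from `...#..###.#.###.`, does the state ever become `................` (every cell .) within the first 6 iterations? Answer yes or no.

#.#####.#####.##
###...###...###.
..##.##.##.##.##
###############.
..............##
#............##.
iteration 6 is #............##., still not uniform .

no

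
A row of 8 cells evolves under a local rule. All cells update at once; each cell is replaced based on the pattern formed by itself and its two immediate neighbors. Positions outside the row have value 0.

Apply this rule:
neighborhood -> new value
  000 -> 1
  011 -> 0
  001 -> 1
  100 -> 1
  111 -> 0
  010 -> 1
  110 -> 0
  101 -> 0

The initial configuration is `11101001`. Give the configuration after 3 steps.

00001111

step 1: 00001111
step 2: 11110000
step 3: 00001111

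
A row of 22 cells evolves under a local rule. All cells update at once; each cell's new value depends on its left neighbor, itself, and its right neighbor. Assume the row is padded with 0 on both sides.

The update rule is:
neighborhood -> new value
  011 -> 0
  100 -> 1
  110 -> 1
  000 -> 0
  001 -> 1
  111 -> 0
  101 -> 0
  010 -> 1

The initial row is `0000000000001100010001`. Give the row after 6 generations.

0000000000010110111011
0000000000110010001001
0000000001011111011111
0000000011000001000001
0000000101100011100011
0000001100110100110101

0000001100110100110101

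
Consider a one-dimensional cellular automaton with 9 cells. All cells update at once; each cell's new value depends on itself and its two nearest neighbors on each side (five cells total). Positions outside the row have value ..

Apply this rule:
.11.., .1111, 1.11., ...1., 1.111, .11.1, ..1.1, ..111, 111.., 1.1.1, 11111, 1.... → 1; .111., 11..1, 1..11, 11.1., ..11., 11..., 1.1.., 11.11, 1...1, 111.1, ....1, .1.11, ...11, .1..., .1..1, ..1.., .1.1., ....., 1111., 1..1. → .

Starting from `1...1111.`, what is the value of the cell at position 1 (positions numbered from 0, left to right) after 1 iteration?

.

....11.1.
position 1 holds .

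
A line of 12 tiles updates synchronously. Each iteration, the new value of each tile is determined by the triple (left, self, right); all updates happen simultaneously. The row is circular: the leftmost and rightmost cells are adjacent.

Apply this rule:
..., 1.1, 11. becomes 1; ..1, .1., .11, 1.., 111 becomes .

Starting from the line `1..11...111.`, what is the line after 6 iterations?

111111111...

....1.1...11
.11..1..1..1
1.1.........
.1..1111111.
..........1.
111111111...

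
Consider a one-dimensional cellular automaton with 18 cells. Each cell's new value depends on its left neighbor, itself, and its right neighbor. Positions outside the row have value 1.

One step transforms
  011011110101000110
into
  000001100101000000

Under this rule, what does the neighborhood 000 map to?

At position 13 the neighborhood is 000; the next row has 0 there.

0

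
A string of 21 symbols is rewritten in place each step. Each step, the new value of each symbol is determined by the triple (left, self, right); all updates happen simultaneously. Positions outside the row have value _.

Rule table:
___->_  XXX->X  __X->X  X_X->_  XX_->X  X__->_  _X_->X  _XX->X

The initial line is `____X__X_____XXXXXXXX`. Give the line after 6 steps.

XXXXX_XX_XXXXXXXXXXXX

___XX_XX____XXXXXXXXX
__XXX_XX___XXXXXXXXXX
_XXXX_XX__XXXXXXXXXXX
XXXXX_XX_XXXXXXXXXXXX
XXXXX_XX_XXXXXXXXXXXX  (fixed point — unchanged through step 6)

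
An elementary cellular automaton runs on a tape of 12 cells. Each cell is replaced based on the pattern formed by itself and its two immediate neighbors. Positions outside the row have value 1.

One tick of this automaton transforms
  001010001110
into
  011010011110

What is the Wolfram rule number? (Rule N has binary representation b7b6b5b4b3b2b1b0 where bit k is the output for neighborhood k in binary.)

position 9: 111 → 1  (bit 7 = 1)
position 10: 110 → 1  (bit 6 = 1)
position 3: 101 → 0  (bit 5 = 0)
position 0: 100 → 0  (bit 4 = 0)
position 8: 011 → 1  (bit 3 = 1)
position 2: 010 → 1  (bit 2 = 1)
position 1: 001 → 1  (bit 1 = 1)
position 6: 000 → 0  (bit 0 = 0)
bits b7..b0 = 11001110 = 206

206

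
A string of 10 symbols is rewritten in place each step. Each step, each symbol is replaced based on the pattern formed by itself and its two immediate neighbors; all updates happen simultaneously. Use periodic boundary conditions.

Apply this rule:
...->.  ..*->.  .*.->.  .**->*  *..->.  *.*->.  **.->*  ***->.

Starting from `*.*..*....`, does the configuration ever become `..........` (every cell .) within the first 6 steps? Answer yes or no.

yes

step 1: ..........
all cells are . at step 1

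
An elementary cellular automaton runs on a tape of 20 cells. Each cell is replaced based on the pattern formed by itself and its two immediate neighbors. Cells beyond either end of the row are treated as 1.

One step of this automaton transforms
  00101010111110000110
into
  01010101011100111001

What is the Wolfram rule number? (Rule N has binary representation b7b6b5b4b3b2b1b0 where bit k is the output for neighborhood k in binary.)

position 9: 111 → 1  (bit 7 = 1)
position 12: 110 → 0  (bit 6 = 0)
position 3: 101 → 1  (bit 5 = 1)
position 0: 100 → 0  (bit 4 = 0)
position 8: 011 → 0  (bit 3 = 0)
position 2: 010 → 0  (bit 2 = 0)
position 1: 001 → 1  (bit 1 = 1)
position 14: 000 → 1  (bit 0 = 1)
bits b7..b0 = 10100011 = 163

163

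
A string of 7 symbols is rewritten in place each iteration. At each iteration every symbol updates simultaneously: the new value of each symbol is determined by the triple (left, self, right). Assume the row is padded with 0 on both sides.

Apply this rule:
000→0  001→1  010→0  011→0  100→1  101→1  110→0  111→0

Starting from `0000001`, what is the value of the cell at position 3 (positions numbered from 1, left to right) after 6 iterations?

1

iteration 1: 0000010
iteration 2: 0000101
iteration 3: 0001010
iteration 4: 0010101
iteration 5: 0101010
iteration 6: 1010101
position 3 holds 1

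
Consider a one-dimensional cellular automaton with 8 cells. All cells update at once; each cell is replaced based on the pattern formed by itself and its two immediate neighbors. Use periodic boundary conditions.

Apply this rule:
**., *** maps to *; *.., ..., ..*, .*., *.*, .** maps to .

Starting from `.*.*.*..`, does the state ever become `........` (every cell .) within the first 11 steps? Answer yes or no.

yes

........
all cells are . at step 1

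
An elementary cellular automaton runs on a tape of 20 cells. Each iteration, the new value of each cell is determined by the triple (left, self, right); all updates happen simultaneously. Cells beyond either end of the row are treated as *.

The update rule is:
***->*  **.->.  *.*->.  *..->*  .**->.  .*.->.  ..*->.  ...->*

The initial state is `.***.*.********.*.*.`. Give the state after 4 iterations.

..*.....******......
*..****..****.*****.
.*..**.*..**...***..
..*.....*...**..*.*.

..*.....*...**..*.*.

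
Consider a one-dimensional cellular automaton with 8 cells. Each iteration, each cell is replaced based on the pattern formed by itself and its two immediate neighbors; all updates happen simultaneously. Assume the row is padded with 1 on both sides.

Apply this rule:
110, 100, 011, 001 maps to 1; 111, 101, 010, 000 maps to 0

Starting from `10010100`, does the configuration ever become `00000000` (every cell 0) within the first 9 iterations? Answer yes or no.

no

11100011
00110110
11110110
00010110
10100110
10011110
11110010
00011100
10110111
iteration 9 is 10110111, still not uniform 0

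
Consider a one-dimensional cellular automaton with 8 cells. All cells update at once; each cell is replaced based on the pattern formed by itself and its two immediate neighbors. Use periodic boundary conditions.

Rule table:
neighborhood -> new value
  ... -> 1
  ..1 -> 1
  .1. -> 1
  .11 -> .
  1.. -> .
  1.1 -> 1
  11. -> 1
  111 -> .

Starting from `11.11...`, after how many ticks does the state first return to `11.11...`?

.11.1.11
1.1111.1
11...11.
.1.11.11
111.11.1
..11.11.
11.11.1.
.11.1111
1.11...1
11.1.11.
.1111.11
1...11.1
1.11.11.
11.11.11
.11.11..
1.11.1.1
11.1111.
.11...11
1.1.11.1
1111.11.
...11.11
.11.11.1
1.11.111
11.11...

24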